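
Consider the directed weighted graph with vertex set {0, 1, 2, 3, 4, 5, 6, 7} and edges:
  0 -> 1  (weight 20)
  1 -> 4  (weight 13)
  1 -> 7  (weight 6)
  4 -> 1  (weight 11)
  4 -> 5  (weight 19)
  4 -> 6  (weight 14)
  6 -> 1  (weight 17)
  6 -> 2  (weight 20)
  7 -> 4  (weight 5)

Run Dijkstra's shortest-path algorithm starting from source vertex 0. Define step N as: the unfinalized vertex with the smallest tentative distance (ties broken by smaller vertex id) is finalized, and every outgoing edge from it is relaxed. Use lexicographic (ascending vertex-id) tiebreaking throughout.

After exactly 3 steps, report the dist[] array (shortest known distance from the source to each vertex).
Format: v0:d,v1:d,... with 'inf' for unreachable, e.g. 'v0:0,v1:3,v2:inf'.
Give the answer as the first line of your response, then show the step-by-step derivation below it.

v0:0,v1:20,v2:inf,v3:inf,v4:31,v5:inf,v6:inf,v7:26

step 1: dist = v0:0,v1:20,v2:inf,v3:inf,v4:inf,v5:inf,v6:inf,v7:inf
step 2: dist = v0:0,v1:20,v2:inf,v3:inf,v4:33,v5:inf,v6:inf,v7:26
step 3: dist = v0:0,v1:20,v2:inf,v3:inf,v4:31,v5:inf,v6:inf,v7:26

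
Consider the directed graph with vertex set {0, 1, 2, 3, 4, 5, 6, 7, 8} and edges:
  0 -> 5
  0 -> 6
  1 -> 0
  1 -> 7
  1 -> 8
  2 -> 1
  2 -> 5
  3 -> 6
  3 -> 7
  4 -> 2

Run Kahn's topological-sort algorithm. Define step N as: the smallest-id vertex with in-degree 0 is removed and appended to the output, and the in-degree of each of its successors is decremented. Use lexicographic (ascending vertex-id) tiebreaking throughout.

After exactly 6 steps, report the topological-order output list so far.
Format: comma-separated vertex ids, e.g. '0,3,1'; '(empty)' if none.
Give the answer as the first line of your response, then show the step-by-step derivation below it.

3,4,2,1,0,5

step 1: output 3; order=[3]; indeg=(1,1,1,0,0,2,1,1,1)
step 2: output 4; order=[3,4]; indeg=(1,1,0,0,0,2,1,1,1)
step 3: output 2; order=[3,4,2]; indeg=(1,0,0,0,0,1,1,1,1)
step 4: output 1; order=[3,4,2,1]; indeg=(0,0,0,0,0,1,1,0,0)
step 5: output 0; order=[3,4,2,1,0]; indeg=(0,0,0,0,0,0,0,0,0)
step 6: output 5; order=[3,4,2,1,0,5]; indeg=(0,0,0,0,0,0,0,0,0)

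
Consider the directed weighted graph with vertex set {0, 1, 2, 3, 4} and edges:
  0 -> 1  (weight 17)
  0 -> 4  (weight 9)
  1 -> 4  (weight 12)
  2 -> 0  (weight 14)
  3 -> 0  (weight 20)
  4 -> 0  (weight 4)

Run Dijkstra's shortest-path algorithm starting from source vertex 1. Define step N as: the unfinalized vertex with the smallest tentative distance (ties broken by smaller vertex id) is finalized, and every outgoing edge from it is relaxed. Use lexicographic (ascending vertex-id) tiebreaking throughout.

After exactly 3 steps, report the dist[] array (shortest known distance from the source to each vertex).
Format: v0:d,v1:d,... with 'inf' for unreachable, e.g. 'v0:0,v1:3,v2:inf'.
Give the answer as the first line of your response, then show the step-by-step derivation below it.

v0:16,v1:0,v2:inf,v3:inf,v4:12

step 1: dist = v0:inf,v1:0,v2:inf,v3:inf,v4:12
step 2: dist = v0:16,v1:0,v2:inf,v3:inf,v4:12
step 3: dist = v0:16,v1:0,v2:inf,v3:inf,v4:12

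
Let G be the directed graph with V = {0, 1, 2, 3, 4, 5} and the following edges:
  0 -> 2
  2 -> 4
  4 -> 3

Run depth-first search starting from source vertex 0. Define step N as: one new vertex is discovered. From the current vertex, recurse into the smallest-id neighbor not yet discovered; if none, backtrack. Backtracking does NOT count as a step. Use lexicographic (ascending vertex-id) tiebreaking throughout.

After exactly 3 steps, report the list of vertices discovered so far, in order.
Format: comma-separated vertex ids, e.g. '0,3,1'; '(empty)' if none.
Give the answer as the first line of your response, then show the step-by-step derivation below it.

0,2,4

step 1: discover 0; path=0; order=0
step 2: discover 2; path=0>2; order=0,2
step 3: discover 4; path=0>2>4; order=0,2,4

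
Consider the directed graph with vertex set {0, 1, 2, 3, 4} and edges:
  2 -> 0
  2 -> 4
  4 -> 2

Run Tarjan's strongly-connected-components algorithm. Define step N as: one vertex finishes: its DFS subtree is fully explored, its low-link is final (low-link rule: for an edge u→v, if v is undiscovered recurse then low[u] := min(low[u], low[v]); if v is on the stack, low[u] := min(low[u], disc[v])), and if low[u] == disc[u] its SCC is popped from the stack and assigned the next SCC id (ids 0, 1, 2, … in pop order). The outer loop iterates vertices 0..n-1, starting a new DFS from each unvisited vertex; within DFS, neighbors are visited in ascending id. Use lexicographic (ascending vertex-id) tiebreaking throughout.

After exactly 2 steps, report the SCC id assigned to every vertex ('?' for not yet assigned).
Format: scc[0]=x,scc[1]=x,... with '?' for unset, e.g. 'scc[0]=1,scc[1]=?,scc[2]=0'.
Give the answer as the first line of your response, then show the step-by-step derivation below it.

scc[0]=0,scc[1]=1,scc[2]=?,scc[3]=?,scc[4]=?

step 1: low=(low[0]=0,low[1]=?,low[2]=?,low[3]=?,low[4]=?); scc=(scc[0]=0,scc[1]=?,scc[2]=?,scc[3]=?,scc[4]=?)
step 2: low=(low[0]=0,low[1]=1,low[2]=?,low[3]=?,low[4]=?); scc=(scc[0]=0,scc[1]=1,scc[2]=?,scc[3]=?,scc[4]=?)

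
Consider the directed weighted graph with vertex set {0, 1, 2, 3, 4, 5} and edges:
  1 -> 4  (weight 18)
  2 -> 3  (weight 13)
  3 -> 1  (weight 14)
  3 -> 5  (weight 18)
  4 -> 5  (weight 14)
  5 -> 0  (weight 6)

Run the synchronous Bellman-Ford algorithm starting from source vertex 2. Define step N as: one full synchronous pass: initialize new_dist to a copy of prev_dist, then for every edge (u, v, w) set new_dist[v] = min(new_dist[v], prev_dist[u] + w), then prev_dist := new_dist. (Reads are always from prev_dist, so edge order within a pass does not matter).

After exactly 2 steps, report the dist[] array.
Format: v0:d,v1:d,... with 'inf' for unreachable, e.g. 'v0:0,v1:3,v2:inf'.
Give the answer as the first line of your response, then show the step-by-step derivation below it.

v0:inf,v1:27,v2:0,v3:13,v4:inf,v5:31

step 1: dist = v0:inf,v1:inf,v2:0,v3:13,v4:inf,v5:inf
step 2: dist = v0:inf,v1:27,v2:0,v3:13,v4:inf,v5:31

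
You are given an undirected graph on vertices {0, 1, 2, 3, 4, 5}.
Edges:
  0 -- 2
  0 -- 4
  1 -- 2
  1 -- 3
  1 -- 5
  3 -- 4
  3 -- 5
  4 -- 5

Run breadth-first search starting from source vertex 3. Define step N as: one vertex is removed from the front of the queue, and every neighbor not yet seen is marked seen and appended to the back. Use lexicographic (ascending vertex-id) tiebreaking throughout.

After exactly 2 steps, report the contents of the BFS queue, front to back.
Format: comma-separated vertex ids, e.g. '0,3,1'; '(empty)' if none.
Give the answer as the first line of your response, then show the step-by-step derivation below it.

4,5,2

step 1: dequeue 3; queue=[1,4,5]; order=3
step 2: dequeue 1; queue=[4,5,2]; order=3,1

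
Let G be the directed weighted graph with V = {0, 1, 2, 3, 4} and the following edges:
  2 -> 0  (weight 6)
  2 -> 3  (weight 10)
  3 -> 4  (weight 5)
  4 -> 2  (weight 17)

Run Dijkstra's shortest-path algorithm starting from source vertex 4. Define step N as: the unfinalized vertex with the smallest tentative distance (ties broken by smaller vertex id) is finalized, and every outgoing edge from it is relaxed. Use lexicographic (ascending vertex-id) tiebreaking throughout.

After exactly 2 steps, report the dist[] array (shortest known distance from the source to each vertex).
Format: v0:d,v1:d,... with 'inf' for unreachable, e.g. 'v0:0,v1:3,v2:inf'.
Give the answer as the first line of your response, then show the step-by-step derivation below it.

v0:23,v1:inf,v2:17,v3:27,v4:0

step 1: dist = v0:inf,v1:inf,v2:17,v3:inf,v4:0
step 2: dist = v0:23,v1:inf,v2:17,v3:27,v4:0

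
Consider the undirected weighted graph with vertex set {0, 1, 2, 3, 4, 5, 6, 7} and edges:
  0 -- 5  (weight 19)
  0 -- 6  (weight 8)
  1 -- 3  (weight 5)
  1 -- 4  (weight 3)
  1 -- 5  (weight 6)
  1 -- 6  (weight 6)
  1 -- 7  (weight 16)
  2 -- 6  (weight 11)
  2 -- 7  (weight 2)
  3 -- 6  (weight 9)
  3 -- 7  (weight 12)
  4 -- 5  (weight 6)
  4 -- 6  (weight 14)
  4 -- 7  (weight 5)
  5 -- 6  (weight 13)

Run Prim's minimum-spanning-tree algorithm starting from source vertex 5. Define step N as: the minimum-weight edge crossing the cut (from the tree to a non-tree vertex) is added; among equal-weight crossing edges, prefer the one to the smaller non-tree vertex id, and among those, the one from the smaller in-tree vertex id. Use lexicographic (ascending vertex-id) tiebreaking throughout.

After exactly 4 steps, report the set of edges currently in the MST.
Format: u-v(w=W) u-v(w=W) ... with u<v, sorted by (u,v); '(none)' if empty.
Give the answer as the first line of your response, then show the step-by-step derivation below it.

1-3(w=5) 1-4(w=3) 1-5(w=6) 4-7(w=5)

step 1: add edge 1-5 (w=6); MST = {1-5(w=6)}
step 2: add edge 1-4 (w=3); MST = {1-4(w=3) 1-5(w=6)}
step 3: add edge 1-3 (w=5); MST = {1-3(w=5) 1-4(w=3) 1-5(w=6)}
step 4: add edge 4-7 (w=5); MST = {1-3(w=5) 1-4(w=3) 1-5(w=6) 4-7(w=5)}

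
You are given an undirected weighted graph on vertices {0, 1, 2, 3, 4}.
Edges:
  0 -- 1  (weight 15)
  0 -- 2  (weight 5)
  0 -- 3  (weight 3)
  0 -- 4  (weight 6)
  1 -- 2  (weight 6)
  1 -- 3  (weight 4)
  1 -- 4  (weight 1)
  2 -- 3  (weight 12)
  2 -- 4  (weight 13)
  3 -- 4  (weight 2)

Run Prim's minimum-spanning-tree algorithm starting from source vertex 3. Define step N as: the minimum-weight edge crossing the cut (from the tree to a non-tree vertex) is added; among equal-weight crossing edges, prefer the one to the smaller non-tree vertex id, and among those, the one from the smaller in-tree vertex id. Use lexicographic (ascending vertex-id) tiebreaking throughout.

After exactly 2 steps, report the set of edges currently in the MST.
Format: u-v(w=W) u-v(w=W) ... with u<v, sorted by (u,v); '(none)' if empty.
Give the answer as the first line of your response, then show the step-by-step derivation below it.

1-4(w=1) 3-4(w=2)

step 1: add edge 3-4 (w=2); MST = {3-4(w=2)}
step 2: add edge 1-4 (w=1); MST = {1-4(w=1) 3-4(w=2)}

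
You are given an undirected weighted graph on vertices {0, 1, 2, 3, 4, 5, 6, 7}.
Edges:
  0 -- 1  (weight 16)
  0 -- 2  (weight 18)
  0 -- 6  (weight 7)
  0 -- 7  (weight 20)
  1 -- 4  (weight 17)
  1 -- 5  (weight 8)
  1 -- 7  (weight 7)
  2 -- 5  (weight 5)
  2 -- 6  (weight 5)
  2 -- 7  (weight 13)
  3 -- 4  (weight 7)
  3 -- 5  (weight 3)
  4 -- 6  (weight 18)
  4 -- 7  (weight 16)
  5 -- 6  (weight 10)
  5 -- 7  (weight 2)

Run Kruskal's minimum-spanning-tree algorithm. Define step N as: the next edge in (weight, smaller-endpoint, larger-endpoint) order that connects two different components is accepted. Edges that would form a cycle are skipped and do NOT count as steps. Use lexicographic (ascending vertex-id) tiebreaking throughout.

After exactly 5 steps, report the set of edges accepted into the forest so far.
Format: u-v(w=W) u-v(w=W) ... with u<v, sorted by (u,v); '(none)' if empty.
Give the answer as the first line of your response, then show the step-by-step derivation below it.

0-6(w=7) 2-5(w=5) 2-6(w=5) 3-5(w=3) 5-7(w=2)

step 1: add edge 5-7 (w=2); MST = {5-7(w=2)}
step 2: add edge 3-5 (w=3); MST = {3-5(w=3) 5-7(w=2)}
step 3: add edge 2-5 (w=5); MST = {2-5(w=5) 3-5(w=3) 5-7(w=2)}
step 4: add edge 2-6 (w=5); MST = {2-5(w=5) 2-6(w=5) 3-5(w=3) 5-7(w=2)}
step 5: add edge 0-6 (w=7); MST = {0-6(w=7) 2-5(w=5) 2-6(w=5) 3-5(w=3) 5-7(w=2)}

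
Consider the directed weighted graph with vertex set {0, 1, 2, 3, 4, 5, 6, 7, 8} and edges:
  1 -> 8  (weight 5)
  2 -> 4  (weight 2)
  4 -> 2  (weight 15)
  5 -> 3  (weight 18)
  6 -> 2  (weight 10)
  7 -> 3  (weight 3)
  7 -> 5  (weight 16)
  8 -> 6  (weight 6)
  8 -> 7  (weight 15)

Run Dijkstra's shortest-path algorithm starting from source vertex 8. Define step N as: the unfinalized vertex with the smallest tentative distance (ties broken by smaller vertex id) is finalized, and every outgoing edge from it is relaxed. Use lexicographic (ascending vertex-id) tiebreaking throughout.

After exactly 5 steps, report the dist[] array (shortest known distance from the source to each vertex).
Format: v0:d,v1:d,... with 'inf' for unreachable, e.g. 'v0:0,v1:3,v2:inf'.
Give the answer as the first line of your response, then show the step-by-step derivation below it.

v0:inf,v1:inf,v2:16,v3:18,v4:18,v5:31,v6:6,v7:15,v8:0

step 1: dist = v0:inf,v1:inf,v2:inf,v3:inf,v4:inf,v5:inf,v6:6,v7:15,v8:0
step 2: dist = v0:inf,v1:inf,v2:16,v3:inf,v4:inf,v5:inf,v6:6,v7:15,v8:0
step 3: dist = v0:inf,v1:inf,v2:16,v3:18,v4:inf,v5:31,v6:6,v7:15,v8:0
step 4: dist = v0:inf,v1:inf,v2:16,v3:18,v4:18,v5:31,v6:6,v7:15,v8:0
step 5: dist = v0:inf,v1:inf,v2:16,v3:18,v4:18,v5:31,v6:6,v7:15,v8:0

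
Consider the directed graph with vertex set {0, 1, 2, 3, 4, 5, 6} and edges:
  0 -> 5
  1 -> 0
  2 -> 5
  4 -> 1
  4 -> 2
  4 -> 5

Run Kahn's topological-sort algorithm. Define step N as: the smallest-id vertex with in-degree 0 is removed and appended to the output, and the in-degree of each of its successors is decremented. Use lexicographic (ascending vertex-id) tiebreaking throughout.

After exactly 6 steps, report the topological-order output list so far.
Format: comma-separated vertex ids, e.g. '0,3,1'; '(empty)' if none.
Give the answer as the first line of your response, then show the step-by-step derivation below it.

3,4,1,0,2,5

step 1: output 3; order=[3]; indeg=(1,1,1,0,0,3,0)
step 2: output 4; order=[3,4]; indeg=(1,0,0,0,0,2,0)
step 3: output 1; order=[3,4,1]; indeg=(0,0,0,0,0,2,0)
step 4: output 0; order=[3,4,1,0]; indeg=(0,0,0,0,0,1,0)
step 5: output 2; order=[3,4,1,0,2]; indeg=(0,0,0,0,0,0,0)
step 6: output 5; order=[3,4,1,0,2,5]; indeg=(0,0,0,0,0,0,0)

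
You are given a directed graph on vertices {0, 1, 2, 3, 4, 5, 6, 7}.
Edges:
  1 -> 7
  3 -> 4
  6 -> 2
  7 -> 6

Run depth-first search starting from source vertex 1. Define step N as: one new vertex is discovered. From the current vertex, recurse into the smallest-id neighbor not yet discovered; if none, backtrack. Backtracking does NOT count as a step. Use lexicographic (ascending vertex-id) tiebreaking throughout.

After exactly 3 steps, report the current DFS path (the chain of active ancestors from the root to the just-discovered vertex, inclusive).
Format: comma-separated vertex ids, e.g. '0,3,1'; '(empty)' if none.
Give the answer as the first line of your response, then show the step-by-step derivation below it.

1,7,6

step 1: discover 1; path=1; order=1
step 2: discover 7; path=1>7; order=1,7
step 3: discover 6; path=1>7>6; order=1,7,6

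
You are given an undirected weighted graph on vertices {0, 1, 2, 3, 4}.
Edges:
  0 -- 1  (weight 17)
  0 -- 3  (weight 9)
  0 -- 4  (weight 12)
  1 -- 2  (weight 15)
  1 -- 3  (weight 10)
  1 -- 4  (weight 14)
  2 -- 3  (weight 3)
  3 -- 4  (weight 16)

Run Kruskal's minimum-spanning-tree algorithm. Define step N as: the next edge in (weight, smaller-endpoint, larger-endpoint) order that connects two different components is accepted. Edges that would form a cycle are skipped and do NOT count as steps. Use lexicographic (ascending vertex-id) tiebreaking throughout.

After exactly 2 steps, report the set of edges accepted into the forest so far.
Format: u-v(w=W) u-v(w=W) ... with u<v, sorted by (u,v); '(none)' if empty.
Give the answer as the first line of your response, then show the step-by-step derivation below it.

0-3(w=9) 2-3(w=3)

step 1: add edge 2-3 (w=3); MST = {2-3(w=3)}
step 2: add edge 0-3 (w=9); MST = {0-3(w=9) 2-3(w=3)}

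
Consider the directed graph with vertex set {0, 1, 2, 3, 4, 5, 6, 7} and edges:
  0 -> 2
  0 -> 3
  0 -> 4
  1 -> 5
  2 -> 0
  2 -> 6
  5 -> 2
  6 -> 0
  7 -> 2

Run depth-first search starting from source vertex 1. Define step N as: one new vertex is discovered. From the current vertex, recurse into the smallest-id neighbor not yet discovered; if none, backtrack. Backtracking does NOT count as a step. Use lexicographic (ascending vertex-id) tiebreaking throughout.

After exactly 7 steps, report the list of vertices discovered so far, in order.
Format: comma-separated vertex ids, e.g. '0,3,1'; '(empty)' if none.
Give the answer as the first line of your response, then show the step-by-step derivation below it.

1,5,2,0,3,4,6

step 1: discover 1; path=1; order=1
step 2: discover 5; path=1>5; order=1,5
step 3: discover 2; path=1>5>2; order=1,5,2
step 4: discover 0; path=1>5>2>0; order=1,5,2,0
step 5: discover 3; path=1>5>2>0>3; order=1,5,2,0,3
step 6: discover 4; path=1>5>2>0>4; order=1,5,2,0,3,4
step 7: discover 6; path=1>5>2>6; order=1,5,2,0,3,4,6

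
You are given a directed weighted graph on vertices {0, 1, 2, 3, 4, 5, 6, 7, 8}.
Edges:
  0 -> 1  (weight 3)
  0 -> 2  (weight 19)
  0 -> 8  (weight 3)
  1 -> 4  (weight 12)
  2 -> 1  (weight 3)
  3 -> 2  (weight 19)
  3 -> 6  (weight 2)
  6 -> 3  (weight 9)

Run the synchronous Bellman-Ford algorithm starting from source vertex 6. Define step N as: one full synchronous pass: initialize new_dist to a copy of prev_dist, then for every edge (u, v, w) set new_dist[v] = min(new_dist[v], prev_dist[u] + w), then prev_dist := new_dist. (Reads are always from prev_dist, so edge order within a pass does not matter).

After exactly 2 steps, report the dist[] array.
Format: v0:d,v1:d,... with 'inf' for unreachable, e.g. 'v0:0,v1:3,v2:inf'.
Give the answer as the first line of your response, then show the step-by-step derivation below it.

v0:inf,v1:inf,v2:28,v3:9,v4:inf,v5:inf,v6:0,v7:inf,v8:inf

step 1: dist = v0:inf,v1:inf,v2:inf,v3:9,v4:inf,v5:inf,v6:0,v7:inf,v8:inf
step 2: dist = v0:inf,v1:inf,v2:28,v3:9,v4:inf,v5:inf,v6:0,v7:inf,v8:inf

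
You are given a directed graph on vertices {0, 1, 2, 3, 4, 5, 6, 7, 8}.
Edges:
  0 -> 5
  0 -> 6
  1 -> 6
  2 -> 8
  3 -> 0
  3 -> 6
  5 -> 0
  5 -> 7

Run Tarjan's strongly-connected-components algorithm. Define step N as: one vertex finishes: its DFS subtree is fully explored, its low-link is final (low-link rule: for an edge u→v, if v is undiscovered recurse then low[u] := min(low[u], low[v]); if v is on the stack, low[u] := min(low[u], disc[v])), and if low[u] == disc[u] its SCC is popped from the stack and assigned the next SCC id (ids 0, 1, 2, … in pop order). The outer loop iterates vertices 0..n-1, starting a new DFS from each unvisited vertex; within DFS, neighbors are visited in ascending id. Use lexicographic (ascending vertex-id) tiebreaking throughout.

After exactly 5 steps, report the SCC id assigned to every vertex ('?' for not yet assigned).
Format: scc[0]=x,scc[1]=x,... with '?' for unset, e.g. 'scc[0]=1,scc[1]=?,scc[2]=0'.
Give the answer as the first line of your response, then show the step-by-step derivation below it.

scc[0]=2,scc[1]=3,scc[2]=?,scc[3]=?,scc[4]=?,scc[5]=2,scc[6]=1,scc[7]=0,scc[8]=?

step 1: low=(low[0]=0,low[1]=?,low[2]=?,low[3]=?,low[4]=?,low[5]=0,low[6]=?,low[7]=2,low[8]=?); scc=(scc[0]=?,scc[1]=?,scc[2]=?,scc[3]=?,scc[4]=?,scc[5]=?,scc[6]=?,scc[7]=0,scc[8]=?)
step 2: low=(low[0]=0,low[1]=?,low[2]=?,low[3]=?,low[4]=?,low[5]=0,low[6]=?,low[7]=2,low[8]=?); scc=(scc[0]=?,scc[1]=?,scc[2]=?,scc[3]=?,scc[4]=?,scc[5]=?,scc[6]=?,scc[7]=0,scc[8]=?)
step 3: low=(low[0]=0,low[1]=?,low[2]=?,low[3]=?,low[4]=?,low[5]=0,low[6]=3,low[7]=2,low[8]=?); scc=(scc[0]=?,scc[1]=?,scc[2]=?,scc[3]=?,scc[4]=?,scc[5]=?,scc[6]=1,scc[7]=0,scc[8]=?)
step 4: low=(low[0]=0,low[1]=?,low[2]=?,low[3]=?,low[4]=?,low[5]=0,low[6]=3,low[7]=2,low[8]=?); scc=(scc[0]=2,scc[1]=?,scc[2]=?,scc[3]=?,scc[4]=?,scc[5]=2,scc[6]=1,scc[7]=0,scc[8]=?)
step 5: low=(low[0]=0,low[1]=4,low[2]=?,low[3]=?,low[4]=?,low[5]=0,low[6]=3,low[7]=2,low[8]=?); scc=(scc[0]=2,scc[1]=3,scc[2]=?,scc[3]=?,scc[4]=?,scc[5]=2,scc[6]=1,scc[7]=0,scc[8]=?)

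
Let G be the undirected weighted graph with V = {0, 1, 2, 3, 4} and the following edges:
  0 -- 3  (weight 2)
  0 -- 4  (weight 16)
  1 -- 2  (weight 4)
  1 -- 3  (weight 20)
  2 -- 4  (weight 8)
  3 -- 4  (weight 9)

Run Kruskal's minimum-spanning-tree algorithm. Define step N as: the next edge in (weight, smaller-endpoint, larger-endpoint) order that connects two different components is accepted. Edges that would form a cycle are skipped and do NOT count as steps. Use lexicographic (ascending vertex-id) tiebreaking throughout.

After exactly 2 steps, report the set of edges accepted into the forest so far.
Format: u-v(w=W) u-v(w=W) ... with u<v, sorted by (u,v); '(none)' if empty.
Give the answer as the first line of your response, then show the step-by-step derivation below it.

0-3(w=2) 1-2(w=4)

step 1: add edge 0-3 (w=2); MST = {0-3(w=2)}
step 2: add edge 1-2 (w=4); MST = {0-3(w=2) 1-2(w=4)}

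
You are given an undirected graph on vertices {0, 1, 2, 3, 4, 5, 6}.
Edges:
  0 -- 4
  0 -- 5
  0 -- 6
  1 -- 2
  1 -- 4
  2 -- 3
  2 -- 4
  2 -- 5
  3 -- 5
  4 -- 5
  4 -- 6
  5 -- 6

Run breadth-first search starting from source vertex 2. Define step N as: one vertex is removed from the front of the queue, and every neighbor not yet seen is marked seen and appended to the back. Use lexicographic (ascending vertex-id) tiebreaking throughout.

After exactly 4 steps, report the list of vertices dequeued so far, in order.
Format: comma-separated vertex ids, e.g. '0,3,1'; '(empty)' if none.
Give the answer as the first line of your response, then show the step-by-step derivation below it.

2,1,3,4

step 1: dequeue 2; queue=[1,3,4,5]; order=2
step 2: dequeue 1; queue=[3,4,5]; order=2,1
step 3: dequeue 3; queue=[4,5]; order=2,1,3
step 4: dequeue 4; queue=[5,0,6]; order=2,1,3,4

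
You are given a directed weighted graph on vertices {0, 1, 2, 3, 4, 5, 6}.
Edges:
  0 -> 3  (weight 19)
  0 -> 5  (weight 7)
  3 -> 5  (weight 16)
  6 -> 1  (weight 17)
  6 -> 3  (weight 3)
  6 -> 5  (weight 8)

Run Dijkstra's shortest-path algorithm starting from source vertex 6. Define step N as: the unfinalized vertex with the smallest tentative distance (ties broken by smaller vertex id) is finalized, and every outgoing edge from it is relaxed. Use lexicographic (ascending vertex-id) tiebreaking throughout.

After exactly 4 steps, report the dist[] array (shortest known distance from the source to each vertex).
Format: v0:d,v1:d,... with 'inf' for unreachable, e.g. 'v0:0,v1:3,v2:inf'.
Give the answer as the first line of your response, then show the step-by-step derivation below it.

v0:inf,v1:17,v2:inf,v3:3,v4:inf,v5:8,v6:0

step 1: dist = v0:inf,v1:17,v2:inf,v3:3,v4:inf,v5:8,v6:0
step 2: dist = v0:inf,v1:17,v2:inf,v3:3,v4:inf,v5:8,v6:0
step 3: dist = v0:inf,v1:17,v2:inf,v3:3,v4:inf,v5:8,v6:0
step 4: dist = v0:inf,v1:17,v2:inf,v3:3,v4:inf,v5:8,v6:0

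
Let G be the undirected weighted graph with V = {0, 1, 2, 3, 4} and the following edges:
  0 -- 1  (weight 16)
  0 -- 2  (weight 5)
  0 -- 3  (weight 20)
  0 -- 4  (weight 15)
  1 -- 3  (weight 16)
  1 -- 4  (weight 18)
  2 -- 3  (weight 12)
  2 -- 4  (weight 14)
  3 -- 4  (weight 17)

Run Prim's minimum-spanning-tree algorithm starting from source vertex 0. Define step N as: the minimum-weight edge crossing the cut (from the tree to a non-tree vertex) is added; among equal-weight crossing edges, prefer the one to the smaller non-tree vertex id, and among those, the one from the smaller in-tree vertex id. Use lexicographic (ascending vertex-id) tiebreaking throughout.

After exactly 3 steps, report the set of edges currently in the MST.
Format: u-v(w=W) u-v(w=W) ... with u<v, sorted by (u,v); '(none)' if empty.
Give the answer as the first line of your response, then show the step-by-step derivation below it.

0-2(w=5) 2-3(w=12) 2-4(w=14)

step 1: add edge 0-2 (w=5); MST = {0-2(w=5)}
step 2: add edge 2-3 (w=12); MST = {0-2(w=5) 2-3(w=12)}
step 3: add edge 2-4 (w=14); MST = {0-2(w=5) 2-3(w=12) 2-4(w=14)}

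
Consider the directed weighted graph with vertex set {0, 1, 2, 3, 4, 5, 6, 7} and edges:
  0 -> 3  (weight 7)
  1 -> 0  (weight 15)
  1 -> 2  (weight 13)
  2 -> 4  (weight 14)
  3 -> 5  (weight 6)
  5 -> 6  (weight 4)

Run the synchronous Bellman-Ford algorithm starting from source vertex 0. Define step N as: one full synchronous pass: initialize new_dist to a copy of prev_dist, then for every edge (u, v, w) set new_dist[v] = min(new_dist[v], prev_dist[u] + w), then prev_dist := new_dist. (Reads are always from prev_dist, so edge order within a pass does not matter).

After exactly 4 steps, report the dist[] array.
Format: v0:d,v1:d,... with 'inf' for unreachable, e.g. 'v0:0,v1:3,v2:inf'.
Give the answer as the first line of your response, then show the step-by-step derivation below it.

v0:0,v1:inf,v2:inf,v3:7,v4:inf,v5:13,v6:17,v7:inf

step 1: dist = v0:0,v1:inf,v2:inf,v3:7,v4:inf,v5:inf,v6:inf,v7:inf
step 2: dist = v0:0,v1:inf,v2:inf,v3:7,v4:inf,v5:13,v6:inf,v7:inf
step 3: dist = v0:0,v1:inf,v2:inf,v3:7,v4:inf,v5:13,v6:17,v7:inf
step 4: dist = v0:0,v1:inf,v2:inf,v3:7,v4:inf,v5:13,v6:17,v7:inf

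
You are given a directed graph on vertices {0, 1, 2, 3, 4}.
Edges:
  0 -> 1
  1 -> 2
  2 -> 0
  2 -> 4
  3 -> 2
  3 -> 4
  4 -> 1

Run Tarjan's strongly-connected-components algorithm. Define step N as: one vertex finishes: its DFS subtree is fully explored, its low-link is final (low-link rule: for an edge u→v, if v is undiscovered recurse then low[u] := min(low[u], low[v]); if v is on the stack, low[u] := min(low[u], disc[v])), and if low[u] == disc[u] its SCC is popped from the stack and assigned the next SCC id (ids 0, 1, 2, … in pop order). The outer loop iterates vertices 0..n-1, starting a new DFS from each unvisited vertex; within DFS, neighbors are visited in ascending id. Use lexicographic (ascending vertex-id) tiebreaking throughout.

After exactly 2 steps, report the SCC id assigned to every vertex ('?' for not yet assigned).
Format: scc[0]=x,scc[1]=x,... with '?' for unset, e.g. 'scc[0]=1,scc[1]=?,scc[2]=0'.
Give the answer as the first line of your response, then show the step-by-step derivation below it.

scc[0]=?,scc[1]=?,scc[2]=?,scc[3]=?,scc[4]=?

step 1: low=(low[0]=0,low[1]=1,low[2]=0,low[3]=?,low[4]=1); scc=(scc[0]=?,scc[1]=?,scc[2]=?,scc[3]=?,scc[4]=?)
step 2: low=(low[0]=0,low[1]=1,low[2]=0,low[3]=?,low[4]=1); scc=(scc[0]=?,scc[1]=?,scc[2]=?,scc[3]=?,scc[4]=?)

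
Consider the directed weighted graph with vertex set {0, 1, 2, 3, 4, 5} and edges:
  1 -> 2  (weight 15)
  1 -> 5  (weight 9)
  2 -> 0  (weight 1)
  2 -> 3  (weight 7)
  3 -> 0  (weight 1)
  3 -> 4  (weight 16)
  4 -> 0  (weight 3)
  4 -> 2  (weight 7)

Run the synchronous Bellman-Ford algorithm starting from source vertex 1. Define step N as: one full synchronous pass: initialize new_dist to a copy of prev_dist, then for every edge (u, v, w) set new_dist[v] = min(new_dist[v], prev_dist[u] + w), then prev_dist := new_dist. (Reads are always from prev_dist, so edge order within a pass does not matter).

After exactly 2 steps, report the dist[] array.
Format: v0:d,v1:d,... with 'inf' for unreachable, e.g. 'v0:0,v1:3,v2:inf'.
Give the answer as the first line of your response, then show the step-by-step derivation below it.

v0:16,v1:0,v2:15,v3:22,v4:inf,v5:9

step 1: dist = v0:inf,v1:0,v2:15,v3:inf,v4:inf,v5:9
step 2: dist = v0:16,v1:0,v2:15,v3:22,v4:inf,v5:9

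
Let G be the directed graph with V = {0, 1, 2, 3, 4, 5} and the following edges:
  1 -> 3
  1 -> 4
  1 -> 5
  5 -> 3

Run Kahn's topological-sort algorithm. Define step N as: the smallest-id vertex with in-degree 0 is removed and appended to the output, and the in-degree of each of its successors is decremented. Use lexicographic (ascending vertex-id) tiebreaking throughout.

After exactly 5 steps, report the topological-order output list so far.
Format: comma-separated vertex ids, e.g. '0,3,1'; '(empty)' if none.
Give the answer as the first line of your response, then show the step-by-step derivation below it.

0,1,2,4,5

step 1: output 0; order=[0]; indeg=(0,0,0,2,1,1)
step 2: output 1; order=[0,1]; indeg=(0,0,0,1,0,0)
step 3: output 2; order=[0,1,2]; indeg=(0,0,0,1,0,0)
step 4: output 4; order=[0,1,2,4]; indeg=(0,0,0,1,0,0)
step 5: output 5; order=[0,1,2,4,5]; indeg=(0,0,0,0,0,0)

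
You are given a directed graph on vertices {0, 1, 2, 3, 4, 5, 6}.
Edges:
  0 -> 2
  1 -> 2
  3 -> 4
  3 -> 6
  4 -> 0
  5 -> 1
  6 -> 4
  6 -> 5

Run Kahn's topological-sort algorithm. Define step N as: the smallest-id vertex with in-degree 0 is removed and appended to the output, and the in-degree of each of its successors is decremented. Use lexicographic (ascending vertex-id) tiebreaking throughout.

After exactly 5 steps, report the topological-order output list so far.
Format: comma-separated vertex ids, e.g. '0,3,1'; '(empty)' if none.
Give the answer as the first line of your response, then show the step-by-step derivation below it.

3,6,4,0,5

step 1: output 3; order=[3]; indeg=(1,1,2,0,1,1,0)
step 2: output 6; order=[3,6]; indeg=(1,1,2,0,0,0,0)
step 3: output 4; order=[3,6,4]; indeg=(0,1,2,0,0,0,0)
step 4: output 0; order=[3,6,4,0]; indeg=(0,1,1,0,0,0,0)
step 5: output 5; order=[3,6,4,0,5]; indeg=(0,0,1,0,0,0,0)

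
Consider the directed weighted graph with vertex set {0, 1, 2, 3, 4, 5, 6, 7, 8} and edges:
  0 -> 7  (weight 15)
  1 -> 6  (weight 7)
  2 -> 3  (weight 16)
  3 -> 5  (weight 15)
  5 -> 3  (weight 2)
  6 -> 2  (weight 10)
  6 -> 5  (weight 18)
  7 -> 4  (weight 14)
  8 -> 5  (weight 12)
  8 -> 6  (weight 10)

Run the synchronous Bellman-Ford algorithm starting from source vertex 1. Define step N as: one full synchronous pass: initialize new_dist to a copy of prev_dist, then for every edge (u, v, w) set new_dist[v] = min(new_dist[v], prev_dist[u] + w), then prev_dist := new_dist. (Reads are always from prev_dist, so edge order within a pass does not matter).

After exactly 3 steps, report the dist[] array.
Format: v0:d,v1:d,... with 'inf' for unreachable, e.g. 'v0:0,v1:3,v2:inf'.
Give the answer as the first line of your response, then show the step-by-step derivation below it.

v0:inf,v1:0,v2:17,v3:27,v4:inf,v5:25,v6:7,v7:inf,v8:inf

step 1: dist = v0:inf,v1:0,v2:inf,v3:inf,v4:inf,v5:inf,v6:7,v7:inf,v8:inf
step 2: dist = v0:inf,v1:0,v2:17,v3:inf,v4:inf,v5:25,v6:7,v7:inf,v8:inf
step 3: dist = v0:inf,v1:0,v2:17,v3:27,v4:inf,v5:25,v6:7,v7:inf,v8:inf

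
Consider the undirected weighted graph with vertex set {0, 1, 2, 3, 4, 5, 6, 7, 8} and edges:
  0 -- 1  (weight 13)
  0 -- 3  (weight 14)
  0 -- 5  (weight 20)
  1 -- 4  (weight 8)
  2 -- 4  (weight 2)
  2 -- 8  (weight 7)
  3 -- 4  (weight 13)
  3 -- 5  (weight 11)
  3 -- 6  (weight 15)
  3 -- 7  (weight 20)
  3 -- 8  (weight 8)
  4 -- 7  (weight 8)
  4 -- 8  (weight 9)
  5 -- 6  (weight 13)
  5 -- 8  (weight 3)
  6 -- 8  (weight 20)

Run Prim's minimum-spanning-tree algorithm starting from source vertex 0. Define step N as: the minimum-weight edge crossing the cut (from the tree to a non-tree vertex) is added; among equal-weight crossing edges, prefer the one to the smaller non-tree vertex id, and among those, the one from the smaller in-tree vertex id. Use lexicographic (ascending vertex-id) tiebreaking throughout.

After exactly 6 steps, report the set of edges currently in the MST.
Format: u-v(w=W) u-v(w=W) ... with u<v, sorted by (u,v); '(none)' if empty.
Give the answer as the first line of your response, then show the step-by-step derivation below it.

0-1(w=13) 1-4(w=8) 2-4(w=2) 2-8(w=7) 3-8(w=8) 5-8(w=3)

step 1: add edge 0-1 (w=13); MST = {0-1(w=13)}
step 2: add edge 1-4 (w=8); MST = {0-1(w=13) 1-4(w=8)}
step 3: add edge 2-4 (w=2); MST = {0-1(w=13) 1-4(w=8) 2-4(w=2)}
step 4: add edge 2-8 (w=7); MST = {0-1(w=13) 1-4(w=8) 2-4(w=2) 2-8(w=7)}
step 5: add edge 5-8 (w=3); MST = {0-1(w=13) 1-4(w=8) 2-4(w=2) 2-8(w=7) 5-8(w=3)}
step 6: add edge 3-8 (w=8); MST = {0-1(w=13) 1-4(w=8) 2-4(w=2) 2-8(w=7) 3-8(w=8) 5-8(w=3)}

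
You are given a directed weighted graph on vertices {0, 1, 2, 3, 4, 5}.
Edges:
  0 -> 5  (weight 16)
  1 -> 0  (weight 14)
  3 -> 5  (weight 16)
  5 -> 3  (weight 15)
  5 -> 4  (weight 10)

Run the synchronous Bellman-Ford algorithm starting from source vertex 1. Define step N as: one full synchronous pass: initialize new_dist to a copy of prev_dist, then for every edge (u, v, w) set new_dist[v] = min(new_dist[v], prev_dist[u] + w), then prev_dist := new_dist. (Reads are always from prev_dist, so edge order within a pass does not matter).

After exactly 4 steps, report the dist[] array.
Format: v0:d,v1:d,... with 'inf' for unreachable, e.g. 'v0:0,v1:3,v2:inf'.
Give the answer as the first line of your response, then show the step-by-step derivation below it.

v0:14,v1:0,v2:inf,v3:45,v4:40,v5:30

step 1: dist = v0:14,v1:0,v2:inf,v3:inf,v4:inf,v5:inf
step 2: dist = v0:14,v1:0,v2:inf,v3:inf,v4:inf,v5:30
step 3: dist = v0:14,v1:0,v2:inf,v3:45,v4:40,v5:30
step 4: dist = v0:14,v1:0,v2:inf,v3:45,v4:40,v5:30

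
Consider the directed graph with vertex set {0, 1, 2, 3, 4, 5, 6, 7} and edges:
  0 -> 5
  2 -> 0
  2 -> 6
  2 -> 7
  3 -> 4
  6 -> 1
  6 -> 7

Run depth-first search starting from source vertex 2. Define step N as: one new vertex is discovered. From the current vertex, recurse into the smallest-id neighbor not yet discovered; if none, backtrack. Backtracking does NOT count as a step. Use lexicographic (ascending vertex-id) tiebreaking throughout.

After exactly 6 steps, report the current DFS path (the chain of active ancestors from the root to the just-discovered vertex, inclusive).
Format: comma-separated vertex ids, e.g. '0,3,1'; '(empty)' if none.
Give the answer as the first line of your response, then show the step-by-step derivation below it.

2,6,7

step 1: discover 2; path=2; order=2
step 2: discover 0; path=2>0; order=2,0
step 3: discover 5; path=2>0>5; order=2,0,5
step 4: discover 6; path=2>6; order=2,0,5,6
step 5: discover 1; path=2>6>1; order=2,0,5,6,1
step 6: discover 7; path=2>6>7; order=2,0,5,6,1,7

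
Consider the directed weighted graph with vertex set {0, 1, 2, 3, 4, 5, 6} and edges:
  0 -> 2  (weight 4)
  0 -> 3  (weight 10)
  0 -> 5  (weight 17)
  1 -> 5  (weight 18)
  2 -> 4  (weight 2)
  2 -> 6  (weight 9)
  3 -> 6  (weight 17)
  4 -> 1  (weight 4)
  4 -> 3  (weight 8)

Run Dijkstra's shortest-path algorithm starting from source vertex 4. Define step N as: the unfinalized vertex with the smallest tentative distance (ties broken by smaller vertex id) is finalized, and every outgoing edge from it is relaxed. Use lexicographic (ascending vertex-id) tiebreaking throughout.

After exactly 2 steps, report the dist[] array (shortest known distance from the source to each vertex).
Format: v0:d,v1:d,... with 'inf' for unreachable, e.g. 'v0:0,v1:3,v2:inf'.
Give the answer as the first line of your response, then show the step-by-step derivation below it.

v0:inf,v1:4,v2:inf,v3:8,v4:0,v5:22,v6:inf

step 1: dist = v0:inf,v1:4,v2:inf,v3:8,v4:0,v5:inf,v6:inf
step 2: dist = v0:inf,v1:4,v2:inf,v3:8,v4:0,v5:22,v6:inf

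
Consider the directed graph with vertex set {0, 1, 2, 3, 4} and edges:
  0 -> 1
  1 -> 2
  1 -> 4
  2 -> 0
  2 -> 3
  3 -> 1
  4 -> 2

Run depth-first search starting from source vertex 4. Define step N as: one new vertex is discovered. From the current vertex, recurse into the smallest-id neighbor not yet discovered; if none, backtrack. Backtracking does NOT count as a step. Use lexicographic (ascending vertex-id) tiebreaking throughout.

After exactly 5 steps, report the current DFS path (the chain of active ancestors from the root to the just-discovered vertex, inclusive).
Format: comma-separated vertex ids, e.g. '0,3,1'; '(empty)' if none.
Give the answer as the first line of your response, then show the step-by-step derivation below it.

4,2,3

step 1: discover 4; path=4; order=4
step 2: discover 2; path=4>2; order=4,2
step 3: discover 0; path=4>2>0; order=4,2,0
step 4: discover 1; path=4>2>0>1; order=4,2,0,1
step 5: discover 3; path=4>2>3; order=4,2,0,1,3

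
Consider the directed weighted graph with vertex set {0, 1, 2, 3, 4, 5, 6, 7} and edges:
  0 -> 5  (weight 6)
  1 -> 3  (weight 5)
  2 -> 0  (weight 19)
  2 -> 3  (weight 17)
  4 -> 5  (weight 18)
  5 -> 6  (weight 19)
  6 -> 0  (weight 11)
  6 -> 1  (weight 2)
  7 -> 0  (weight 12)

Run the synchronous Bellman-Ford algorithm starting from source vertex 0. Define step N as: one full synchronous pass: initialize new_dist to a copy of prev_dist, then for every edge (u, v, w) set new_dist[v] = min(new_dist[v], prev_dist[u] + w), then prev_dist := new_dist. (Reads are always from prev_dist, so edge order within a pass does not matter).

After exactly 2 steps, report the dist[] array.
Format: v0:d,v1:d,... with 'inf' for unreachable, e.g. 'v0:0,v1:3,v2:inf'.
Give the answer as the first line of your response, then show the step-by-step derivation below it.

v0:0,v1:inf,v2:inf,v3:inf,v4:inf,v5:6,v6:25,v7:inf

step 1: dist = v0:0,v1:inf,v2:inf,v3:inf,v4:inf,v5:6,v6:inf,v7:inf
step 2: dist = v0:0,v1:inf,v2:inf,v3:inf,v4:inf,v5:6,v6:25,v7:inf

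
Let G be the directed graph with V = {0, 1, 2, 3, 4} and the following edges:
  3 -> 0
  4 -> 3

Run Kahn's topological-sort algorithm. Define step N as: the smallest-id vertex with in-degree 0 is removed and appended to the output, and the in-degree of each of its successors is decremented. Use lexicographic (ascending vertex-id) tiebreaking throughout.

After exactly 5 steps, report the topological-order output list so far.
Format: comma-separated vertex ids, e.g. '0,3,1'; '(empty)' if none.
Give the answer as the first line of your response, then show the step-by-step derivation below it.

1,2,4,3,0

step 1: output 1; order=[1]; indeg=(1,0,0,1,0)
step 2: output 2; order=[1,2]; indeg=(1,0,0,1,0)
step 3: output 4; order=[1,2,4]; indeg=(1,0,0,0,0)
step 4: output 3; order=[1,2,4,3]; indeg=(0,0,0,0,0)
step 5: output 0; order=[1,2,4,3,0]; indeg=(0,0,0,0,0)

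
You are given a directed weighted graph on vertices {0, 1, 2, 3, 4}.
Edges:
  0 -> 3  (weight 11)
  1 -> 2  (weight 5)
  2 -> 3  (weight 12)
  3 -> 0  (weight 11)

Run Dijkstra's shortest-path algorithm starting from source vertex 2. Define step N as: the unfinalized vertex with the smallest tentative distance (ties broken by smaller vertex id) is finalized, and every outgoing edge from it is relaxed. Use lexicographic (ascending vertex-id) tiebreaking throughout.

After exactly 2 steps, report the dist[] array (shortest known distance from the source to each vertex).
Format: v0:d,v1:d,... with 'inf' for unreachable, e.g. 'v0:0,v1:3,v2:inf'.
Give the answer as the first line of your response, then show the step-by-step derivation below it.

v0:23,v1:inf,v2:0,v3:12,v4:inf

step 1: dist = v0:inf,v1:inf,v2:0,v3:12,v4:inf
step 2: dist = v0:23,v1:inf,v2:0,v3:12,v4:inf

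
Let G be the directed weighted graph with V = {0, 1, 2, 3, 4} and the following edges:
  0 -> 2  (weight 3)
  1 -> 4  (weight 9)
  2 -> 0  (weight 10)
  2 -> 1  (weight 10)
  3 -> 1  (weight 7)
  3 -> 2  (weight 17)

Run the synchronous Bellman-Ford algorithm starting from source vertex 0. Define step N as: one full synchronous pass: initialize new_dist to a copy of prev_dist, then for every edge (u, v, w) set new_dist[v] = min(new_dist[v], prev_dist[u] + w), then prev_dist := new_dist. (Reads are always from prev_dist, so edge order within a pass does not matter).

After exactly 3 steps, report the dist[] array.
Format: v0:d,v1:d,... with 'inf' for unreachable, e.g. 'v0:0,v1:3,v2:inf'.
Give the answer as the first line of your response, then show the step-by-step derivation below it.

v0:0,v1:13,v2:3,v3:inf,v4:22

step 1: dist = v0:0,v1:inf,v2:3,v3:inf,v4:inf
step 2: dist = v0:0,v1:13,v2:3,v3:inf,v4:inf
step 3: dist = v0:0,v1:13,v2:3,v3:inf,v4:22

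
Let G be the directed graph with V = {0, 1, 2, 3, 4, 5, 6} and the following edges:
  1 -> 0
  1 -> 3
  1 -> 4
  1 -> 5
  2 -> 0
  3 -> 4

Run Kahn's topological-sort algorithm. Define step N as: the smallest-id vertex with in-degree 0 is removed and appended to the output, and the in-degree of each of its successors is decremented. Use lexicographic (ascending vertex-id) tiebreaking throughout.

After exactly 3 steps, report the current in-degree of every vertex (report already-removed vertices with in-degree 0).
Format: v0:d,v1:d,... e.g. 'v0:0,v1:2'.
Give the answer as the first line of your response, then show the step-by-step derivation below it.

v0:0,v1:0,v2:0,v3:0,v4:1,v5:0,v6:0

step 1: output 1; order=[1]; indeg=(1,0,0,0,1,0,0)
step 2: output 2; order=[1,2]; indeg=(0,0,0,0,1,0,0)
step 3: output 0; order=[1,2,0]; indeg=(0,0,0,0,1,0,0)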